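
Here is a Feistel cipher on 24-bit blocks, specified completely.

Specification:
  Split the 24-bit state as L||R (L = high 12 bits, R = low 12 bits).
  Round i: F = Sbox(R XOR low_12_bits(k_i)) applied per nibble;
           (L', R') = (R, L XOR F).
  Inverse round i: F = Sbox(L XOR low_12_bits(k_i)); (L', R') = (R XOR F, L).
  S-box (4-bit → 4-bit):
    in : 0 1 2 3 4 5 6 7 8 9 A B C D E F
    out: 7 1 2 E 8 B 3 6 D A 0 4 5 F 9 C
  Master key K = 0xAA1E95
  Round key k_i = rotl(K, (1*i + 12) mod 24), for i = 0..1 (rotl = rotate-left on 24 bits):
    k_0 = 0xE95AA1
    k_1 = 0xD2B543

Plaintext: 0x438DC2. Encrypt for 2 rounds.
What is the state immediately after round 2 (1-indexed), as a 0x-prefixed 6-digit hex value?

0x206B49

s_0 = plaintext = 0x438DC2
s_1 = Round(s_0, k_0) = 0xDC2206
s_2 = Round(s_1, k_1) = 0x206B49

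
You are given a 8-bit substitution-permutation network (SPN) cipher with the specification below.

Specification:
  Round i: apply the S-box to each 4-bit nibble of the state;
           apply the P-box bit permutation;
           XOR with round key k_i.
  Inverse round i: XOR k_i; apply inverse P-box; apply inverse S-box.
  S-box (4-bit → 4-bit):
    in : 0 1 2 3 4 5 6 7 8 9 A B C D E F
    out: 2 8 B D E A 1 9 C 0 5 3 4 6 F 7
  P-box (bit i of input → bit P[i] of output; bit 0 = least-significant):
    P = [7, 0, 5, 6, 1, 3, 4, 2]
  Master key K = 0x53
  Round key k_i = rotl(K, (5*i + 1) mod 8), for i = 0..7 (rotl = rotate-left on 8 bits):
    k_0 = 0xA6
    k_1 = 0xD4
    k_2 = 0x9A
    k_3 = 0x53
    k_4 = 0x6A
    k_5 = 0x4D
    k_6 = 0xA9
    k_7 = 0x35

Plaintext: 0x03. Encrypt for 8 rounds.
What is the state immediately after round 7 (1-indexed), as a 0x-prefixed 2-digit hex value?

0x2B

s_0 = plaintext = 0x03
s_1 = Round(s_0, k_0) = 0x4E
s_2 = Round(s_1, k_1) = 0x29
s_3 = Round(s_2, k_2) = 0x94
s_4 = Round(s_3, k_3) = 0x32
s_5 = Round(s_4, k_4) = 0xBD
s_6 = Round(s_5, k_5) = 0x66
s_7 = Round(s_6, k_6) = 0x2B
s_8 = Round(s_7, k_7) = 0xBA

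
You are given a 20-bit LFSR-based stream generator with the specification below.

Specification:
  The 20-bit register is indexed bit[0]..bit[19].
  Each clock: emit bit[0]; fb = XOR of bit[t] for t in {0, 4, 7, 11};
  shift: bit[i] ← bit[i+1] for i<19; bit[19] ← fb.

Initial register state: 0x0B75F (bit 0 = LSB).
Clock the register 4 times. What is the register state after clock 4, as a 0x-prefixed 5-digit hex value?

0x20B75

reg_0 = 0x0B75F
clock 1: out=1, reg = 0x05BAF
clock 2: out=1, reg = 0x82DD7
clock 3: out=1, reg = 0x416EB
clock 4: out=1, reg = 0x20B75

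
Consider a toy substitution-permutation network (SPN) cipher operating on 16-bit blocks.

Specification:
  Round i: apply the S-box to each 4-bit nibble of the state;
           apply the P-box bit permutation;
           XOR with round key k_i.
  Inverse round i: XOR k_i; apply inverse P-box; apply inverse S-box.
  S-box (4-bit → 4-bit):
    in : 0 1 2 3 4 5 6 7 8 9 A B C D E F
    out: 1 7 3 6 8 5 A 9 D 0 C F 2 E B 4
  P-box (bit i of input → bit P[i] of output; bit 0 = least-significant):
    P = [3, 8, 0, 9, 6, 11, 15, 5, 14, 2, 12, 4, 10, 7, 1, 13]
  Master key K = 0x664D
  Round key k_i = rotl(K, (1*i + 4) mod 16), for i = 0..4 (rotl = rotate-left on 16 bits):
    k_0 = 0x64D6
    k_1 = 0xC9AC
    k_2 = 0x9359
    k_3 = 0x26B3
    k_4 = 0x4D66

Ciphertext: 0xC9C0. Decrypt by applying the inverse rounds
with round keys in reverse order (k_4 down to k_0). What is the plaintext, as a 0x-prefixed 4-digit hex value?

0xB346

s_0 = ciphertext = 0xC9C0
s_1 = InvRound(s_0, k_4) = 0x1CA9
s_2 = InvRound(s_1, k_3) = 0xAAC7
s_3 = InvRound(s_2, k_2) = 0xDDC2
s_4 = InvRound(s_3, k_1) = 0x5370
s_5 = InvRound(s_4, k_0) = 0xB346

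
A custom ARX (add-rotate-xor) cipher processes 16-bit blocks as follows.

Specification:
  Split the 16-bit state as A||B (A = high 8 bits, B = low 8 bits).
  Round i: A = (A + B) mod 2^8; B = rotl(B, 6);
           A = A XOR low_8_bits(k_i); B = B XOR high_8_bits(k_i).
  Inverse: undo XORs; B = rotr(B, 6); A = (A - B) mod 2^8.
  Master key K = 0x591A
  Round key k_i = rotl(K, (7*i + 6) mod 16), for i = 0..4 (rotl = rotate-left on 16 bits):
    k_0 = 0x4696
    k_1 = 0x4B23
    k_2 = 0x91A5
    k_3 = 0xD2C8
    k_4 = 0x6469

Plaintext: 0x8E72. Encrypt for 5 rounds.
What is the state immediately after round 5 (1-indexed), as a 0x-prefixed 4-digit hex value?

s_0 = plaintext = 0x8E72
s_1 = Round(s_0, k_0) = 0x96DA
s_2 = Round(s_1, k_1) = 0x53FD
s_3 = Round(s_2, k_2) = 0xF5EE
s_4 = Round(s_3, k_3) = 0x2B69
s_5 = Round(s_4, k_4) = 0xFD3E

0xFD3E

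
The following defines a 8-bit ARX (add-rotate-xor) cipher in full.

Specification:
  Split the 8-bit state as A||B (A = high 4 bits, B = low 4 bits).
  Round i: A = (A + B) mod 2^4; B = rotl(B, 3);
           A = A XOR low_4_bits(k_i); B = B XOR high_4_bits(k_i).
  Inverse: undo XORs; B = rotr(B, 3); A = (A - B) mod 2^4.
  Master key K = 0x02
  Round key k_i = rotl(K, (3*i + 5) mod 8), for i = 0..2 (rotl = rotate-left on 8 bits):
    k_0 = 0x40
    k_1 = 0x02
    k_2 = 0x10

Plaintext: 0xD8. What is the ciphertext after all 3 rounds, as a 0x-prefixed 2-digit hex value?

0x71

s_0 = plaintext = 0xD8
s_1 = Round(s_0, k_0) = 0x50
s_2 = Round(s_1, k_1) = 0x70
s_3 = Round(s_2, k_2) = 0x71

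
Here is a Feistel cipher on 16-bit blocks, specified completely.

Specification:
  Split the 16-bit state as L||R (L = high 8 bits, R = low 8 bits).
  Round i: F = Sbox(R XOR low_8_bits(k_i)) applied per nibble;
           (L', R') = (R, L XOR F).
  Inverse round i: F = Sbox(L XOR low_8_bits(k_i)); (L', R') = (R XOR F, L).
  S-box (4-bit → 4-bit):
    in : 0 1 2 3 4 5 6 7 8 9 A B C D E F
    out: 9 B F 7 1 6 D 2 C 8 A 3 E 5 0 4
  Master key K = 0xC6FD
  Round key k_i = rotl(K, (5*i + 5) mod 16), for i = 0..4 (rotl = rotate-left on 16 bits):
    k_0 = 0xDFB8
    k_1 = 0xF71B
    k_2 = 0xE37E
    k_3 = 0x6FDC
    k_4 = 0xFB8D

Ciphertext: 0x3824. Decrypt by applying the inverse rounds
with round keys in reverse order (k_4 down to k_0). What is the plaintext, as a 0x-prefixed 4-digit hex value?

0x5479

s_0 = ciphertext = 0x3824
s_1 = InvRound(s_0, k_4) = 0x1238
s_2 = InvRound(s_1, k_3) = 0xD812
s_3 = InvRound(s_2, k_2) = 0xBFD8
s_4 = InvRound(s_3, k_1) = 0x79BF
s_5 = InvRound(s_4, k_0) = 0x5479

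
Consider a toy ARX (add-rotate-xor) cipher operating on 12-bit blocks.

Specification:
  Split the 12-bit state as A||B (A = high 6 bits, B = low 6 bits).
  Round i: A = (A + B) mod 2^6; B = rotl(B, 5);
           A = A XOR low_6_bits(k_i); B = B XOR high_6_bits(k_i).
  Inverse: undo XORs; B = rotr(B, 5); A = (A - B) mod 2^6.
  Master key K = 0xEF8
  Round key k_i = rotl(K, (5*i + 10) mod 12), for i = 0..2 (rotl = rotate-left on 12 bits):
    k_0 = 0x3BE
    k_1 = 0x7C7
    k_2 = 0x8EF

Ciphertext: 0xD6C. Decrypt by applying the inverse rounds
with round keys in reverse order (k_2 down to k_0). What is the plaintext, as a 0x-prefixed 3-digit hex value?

0xBD8

s_0 = ciphertext = 0xD6C
s_1 = InvRound(s_0, k_2) = 0xF1E
s_2 = InvRound(s_1, k_1) = 0xE42
s_3 = InvRound(s_2, k_0) = 0xBD8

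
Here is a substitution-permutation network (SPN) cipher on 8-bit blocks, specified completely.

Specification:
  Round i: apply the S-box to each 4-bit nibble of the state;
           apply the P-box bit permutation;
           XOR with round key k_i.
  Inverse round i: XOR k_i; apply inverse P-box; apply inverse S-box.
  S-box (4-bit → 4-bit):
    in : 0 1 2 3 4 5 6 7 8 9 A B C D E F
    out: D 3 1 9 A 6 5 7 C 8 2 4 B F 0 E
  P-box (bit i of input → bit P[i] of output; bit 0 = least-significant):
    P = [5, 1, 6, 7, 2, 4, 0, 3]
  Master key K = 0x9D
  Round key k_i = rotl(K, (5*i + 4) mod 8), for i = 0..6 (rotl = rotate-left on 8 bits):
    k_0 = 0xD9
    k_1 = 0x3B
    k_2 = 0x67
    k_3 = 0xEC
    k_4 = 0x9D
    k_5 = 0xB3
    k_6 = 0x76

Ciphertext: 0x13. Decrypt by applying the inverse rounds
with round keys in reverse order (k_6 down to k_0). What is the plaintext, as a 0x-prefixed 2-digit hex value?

s_0 = ciphertext = 0x13
s_1 = InvRound(s_0, k_6) = 0x66
s_2 = InvRound(s_1, k_5) = 0x78
s_3 = InvRound(s_2, k_4) = 0x60
s_4 = InvRound(s_3, k_3) = 0x39
s_5 = InvRound(s_4, k_2) = 0xC5
s_6 = InvRound(s_5, k_1) = 0xCD
s_7 = InvRound(s_6, k_0) = 0x1E

0x1E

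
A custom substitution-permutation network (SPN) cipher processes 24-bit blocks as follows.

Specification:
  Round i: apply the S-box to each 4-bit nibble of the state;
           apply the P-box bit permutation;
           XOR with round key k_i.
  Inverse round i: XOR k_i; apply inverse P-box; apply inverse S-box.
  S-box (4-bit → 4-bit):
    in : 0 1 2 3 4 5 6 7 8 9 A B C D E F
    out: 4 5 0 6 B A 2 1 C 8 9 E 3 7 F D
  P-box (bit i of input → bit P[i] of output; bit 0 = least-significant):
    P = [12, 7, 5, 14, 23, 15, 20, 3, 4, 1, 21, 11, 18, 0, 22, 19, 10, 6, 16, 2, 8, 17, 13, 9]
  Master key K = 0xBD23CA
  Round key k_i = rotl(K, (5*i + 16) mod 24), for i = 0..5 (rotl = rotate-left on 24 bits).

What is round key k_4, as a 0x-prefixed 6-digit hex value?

K = 0xBD23CA
k_0 = rotl(K, (5*0+16) mod 24) = rotl(K, 16) = 0xCABD23
k_1 = rotl(K, (5*1+16) mod 24) = rotl(K, 21) = 0x57A479
k_2 = rotl(K, (5*2+16) mod 24) = rotl(K, 2) = 0xF48F2A
k_3 = rotl(K, (5*3+16) mod 24) = rotl(K, 7) = 0x91E55E
k_4 = rotl(K, (5*4+16) mod 24) = rotl(K, 12) = 0x3CABD2

0x3CABD2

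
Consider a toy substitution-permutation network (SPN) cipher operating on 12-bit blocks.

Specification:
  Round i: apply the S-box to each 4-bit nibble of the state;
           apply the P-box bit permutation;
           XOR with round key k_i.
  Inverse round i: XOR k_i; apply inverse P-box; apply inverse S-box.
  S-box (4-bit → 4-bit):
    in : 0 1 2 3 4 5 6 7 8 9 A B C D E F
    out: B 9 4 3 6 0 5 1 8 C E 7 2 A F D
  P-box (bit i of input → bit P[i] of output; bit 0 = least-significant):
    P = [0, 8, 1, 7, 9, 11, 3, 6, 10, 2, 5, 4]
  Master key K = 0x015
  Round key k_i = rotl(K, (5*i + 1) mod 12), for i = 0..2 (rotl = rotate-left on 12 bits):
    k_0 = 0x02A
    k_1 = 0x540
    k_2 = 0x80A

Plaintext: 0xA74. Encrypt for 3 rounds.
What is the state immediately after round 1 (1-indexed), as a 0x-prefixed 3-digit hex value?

0x31C

s_0 = plaintext = 0xA74
s_1 = Round(s_0, k_0) = 0x31C
s_2 = Round(s_1, k_1) = 0x204
s_3 = Round(s_2, k_2) = 0x368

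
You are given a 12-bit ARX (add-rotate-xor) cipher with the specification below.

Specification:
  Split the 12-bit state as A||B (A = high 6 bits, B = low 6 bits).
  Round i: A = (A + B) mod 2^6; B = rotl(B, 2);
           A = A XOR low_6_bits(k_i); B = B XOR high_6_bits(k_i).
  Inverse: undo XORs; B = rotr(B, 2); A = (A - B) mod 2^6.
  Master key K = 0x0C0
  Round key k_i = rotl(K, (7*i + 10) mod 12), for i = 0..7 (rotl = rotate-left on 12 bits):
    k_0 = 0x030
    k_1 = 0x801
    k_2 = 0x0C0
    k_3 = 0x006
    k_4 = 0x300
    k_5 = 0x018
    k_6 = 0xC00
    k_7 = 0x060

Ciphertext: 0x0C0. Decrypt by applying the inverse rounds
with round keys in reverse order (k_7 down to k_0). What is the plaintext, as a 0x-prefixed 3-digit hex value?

0x0F9

s_0 = ciphertext = 0x0C0
s_1 = InvRound(s_0, k_7) = 0x4D0
s_2 = InvRound(s_1, k_6) = 0x2C8
s_3 = InvRound(s_2, k_5) = 0x442
s_4 = InvRound(s_3, k_4) = 0xBA3
s_5 = InvRound(s_4, k_3) = 0xC38
s_6 = InvRound(s_5, k_2) = 0xCBE
s_7 = InvRound(s_6, k_1) = 0x327
s_8 = InvRound(s_7, k_0) = 0x0F9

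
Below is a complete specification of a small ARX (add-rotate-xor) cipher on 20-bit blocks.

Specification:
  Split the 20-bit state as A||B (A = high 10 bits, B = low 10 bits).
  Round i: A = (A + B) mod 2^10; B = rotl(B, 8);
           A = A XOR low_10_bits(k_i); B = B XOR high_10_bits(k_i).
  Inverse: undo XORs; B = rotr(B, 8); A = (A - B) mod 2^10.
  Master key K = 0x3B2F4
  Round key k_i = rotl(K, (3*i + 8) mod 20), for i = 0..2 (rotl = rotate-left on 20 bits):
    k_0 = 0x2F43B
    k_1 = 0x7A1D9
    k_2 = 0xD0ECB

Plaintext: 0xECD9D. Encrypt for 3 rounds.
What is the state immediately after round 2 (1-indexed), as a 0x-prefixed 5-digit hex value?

0xA739E

s_0 = plaintext = 0xECD9D
s_1 = Round(s_0, k_0) = 0x5ADDA
s_2 = Round(s_1, k_1) = 0xA739E
s_3 = Round(s_2, k_2) = 0x3C5A4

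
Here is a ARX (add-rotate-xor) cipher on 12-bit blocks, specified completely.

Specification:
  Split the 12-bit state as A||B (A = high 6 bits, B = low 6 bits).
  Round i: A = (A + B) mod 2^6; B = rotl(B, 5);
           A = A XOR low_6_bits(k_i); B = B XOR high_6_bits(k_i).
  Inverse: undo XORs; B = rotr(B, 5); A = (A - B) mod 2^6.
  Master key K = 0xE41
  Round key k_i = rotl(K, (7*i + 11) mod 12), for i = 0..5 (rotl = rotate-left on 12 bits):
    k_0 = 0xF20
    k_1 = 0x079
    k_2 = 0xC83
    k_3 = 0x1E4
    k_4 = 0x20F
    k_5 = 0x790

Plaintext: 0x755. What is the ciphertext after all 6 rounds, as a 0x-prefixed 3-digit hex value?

0xB95

s_0 = plaintext = 0x755
s_1 = Round(s_0, k_0) = 0x496
s_2 = Round(s_1, k_1) = 0x44A
s_3 = Round(s_2, k_2) = 0x637
s_4 = Round(s_3, k_3) = 0xAFC
s_5 = Round(s_4, k_4) = 0xA16
s_6 = Round(s_5, k_5) = 0xB95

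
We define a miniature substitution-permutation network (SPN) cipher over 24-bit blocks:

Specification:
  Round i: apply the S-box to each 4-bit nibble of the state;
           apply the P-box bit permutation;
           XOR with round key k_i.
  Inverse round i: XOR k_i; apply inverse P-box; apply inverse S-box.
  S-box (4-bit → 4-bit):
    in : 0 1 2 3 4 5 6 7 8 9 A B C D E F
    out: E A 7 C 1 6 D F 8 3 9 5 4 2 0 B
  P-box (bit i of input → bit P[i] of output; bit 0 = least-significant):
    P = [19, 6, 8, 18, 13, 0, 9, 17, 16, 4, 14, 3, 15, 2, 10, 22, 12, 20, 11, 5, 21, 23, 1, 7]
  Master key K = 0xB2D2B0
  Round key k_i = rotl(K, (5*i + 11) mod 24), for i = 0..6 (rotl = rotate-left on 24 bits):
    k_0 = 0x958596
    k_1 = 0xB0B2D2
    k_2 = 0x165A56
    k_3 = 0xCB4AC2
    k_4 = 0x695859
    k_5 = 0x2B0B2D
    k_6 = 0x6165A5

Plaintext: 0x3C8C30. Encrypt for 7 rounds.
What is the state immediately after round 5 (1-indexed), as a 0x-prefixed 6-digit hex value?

0xE21B63

s_0 = plaintext = 0x3C8C30
s_1 = Round(s_0, k_0) = 0xD3CE54
s_2 = Round(s_1, k_1) = 0x38BCF3
s_3 = Round(s_2, k_2) = 0x10BFF5
s_4 = Round(s_3, k_3) = 0x58E73B
s_5 = Round(s_4, k_4) = 0xE21B63
s_6 = Round(s_5, k_5) = 0x7C7029
s_7 = Round(s_6, k_6) = 0x898B7A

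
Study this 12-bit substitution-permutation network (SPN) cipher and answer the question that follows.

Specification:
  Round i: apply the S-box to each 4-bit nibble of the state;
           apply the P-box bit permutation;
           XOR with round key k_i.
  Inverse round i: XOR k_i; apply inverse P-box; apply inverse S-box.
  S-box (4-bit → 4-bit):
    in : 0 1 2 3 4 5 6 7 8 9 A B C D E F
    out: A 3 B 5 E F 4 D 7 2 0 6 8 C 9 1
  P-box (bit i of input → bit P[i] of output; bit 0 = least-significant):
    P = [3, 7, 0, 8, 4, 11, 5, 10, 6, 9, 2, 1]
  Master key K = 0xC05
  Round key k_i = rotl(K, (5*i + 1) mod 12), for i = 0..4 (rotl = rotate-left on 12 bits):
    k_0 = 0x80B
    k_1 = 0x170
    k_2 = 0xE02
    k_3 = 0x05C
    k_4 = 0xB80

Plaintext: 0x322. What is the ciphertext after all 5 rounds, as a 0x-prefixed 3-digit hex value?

0x420

s_0 = plaintext = 0x322
s_1 = Round(s_0, k_0) = 0x5D7
s_2 = Round(s_1, k_1) = 0x61F
s_3 = Round(s_2, k_2) = 0x61E
s_4 = Round(s_3, k_3) = 0x940
s_5 = Round(s_4, k_4) = 0x420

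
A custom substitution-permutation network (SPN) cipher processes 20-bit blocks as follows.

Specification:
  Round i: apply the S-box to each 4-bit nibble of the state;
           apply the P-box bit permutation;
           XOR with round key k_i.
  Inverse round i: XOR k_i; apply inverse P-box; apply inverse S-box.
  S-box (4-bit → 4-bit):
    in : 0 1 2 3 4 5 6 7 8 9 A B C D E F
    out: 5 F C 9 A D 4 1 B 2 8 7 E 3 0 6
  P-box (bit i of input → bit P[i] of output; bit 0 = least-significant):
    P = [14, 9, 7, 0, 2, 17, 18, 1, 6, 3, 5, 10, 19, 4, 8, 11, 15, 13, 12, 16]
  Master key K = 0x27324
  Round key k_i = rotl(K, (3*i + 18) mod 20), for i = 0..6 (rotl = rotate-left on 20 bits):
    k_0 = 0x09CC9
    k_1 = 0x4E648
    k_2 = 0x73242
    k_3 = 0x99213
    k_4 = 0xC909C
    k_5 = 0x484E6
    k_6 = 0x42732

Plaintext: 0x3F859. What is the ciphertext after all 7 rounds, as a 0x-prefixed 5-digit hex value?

s_0 = plaintext = 0x3F859
s_1 = Round(s_0, k_0) = 0x51B97
s_2 = Round(s_1, k_1) = 0xF3F30
s_3 = Round(s_2, k_2) = 0xF4AEC
s_4 = Round(s_3, k_3) = 0x9AC82
s_5 = Round(s_4, k_4) = 0xEBC33
s_6 = Round(s_5, k_5) = 0xCC1D9
s_7 = Round(s_6, k_6) = 0x7184E

0x7184E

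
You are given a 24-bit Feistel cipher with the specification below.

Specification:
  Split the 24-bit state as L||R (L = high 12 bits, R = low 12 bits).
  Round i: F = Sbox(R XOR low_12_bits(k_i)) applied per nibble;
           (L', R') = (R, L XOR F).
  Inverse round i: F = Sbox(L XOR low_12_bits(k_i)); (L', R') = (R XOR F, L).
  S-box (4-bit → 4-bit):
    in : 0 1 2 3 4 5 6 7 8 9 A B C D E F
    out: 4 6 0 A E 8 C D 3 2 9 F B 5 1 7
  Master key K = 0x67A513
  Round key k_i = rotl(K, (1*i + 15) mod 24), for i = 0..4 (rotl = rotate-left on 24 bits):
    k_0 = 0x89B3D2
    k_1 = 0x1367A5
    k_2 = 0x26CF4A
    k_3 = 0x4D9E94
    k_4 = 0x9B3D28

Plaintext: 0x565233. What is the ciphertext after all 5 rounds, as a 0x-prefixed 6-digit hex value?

0x1782FF

s_0 = plaintext = 0x565233
s_1 = Round(s_0, k_0) = 0x233373
s_2 = Round(s_1, k_1) = 0x373C6F
s_3 = Round(s_2, k_2) = 0xC6F97B
s_4 = Round(s_3, k_3) = 0x97B178
s_5 = Round(s_4, k_4) = 0x1782FF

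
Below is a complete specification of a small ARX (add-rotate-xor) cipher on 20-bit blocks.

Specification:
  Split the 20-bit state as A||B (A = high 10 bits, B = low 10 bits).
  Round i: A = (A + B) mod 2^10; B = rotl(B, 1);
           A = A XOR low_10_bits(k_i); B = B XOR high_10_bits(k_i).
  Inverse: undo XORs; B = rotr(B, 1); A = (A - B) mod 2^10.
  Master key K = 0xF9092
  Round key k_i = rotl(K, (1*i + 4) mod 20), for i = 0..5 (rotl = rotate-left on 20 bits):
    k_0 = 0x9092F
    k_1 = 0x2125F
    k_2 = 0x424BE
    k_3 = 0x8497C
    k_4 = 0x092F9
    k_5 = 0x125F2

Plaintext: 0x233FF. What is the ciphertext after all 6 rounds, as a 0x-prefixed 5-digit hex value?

s_0 = plaintext = 0x233FF
s_1 = Round(s_0, k_0) = 0x691BD
s_2 = Round(s_1, k_1) = 0x4FBFE
s_3 = Round(s_2, k_2) = 0x60AF4
s_4 = Round(s_3, k_3) = 0x42BFB
s_5 = Round(s_4, k_4) = 0xFF3D3
s_6 = Round(s_5, k_5) = 0x8F7EE

0x8F7EE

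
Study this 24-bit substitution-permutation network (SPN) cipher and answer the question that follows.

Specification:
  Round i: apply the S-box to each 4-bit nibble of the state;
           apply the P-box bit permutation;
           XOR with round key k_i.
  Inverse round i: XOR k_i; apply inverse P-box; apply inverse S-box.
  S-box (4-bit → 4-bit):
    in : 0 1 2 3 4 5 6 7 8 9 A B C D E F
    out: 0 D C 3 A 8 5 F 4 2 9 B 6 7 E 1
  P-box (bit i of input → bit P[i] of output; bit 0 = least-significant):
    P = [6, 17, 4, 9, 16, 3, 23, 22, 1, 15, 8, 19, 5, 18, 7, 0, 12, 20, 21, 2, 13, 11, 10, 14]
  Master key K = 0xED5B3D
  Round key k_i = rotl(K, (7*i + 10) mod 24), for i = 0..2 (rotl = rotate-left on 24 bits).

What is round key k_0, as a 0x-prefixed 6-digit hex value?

0x6CF7B5

K = 0xED5B3D
k_0 = rotl(K, (7*0+10) mod 24) = rotl(K, 10) = 0x6CF7B5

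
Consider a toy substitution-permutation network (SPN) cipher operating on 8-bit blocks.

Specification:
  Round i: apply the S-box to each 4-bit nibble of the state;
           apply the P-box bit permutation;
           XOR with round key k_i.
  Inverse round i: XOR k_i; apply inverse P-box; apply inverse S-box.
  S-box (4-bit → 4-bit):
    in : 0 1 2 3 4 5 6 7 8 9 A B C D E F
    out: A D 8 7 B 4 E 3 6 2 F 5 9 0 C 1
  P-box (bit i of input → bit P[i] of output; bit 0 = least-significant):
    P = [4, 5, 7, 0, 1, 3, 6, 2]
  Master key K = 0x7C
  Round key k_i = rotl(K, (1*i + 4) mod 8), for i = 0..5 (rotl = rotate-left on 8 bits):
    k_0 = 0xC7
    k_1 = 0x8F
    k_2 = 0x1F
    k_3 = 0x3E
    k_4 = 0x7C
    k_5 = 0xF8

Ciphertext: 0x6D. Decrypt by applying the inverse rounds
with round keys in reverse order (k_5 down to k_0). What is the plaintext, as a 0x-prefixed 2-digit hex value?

0x31

s_0 = ciphertext = 0x6D
s_1 = InvRound(s_0, k_5) = 0x21
s_2 = InvRound(s_1, k_4) = 0x6C
s_3 = InvRound(s_2, k_3) = 0xBF
s_4 = InvRound(s_3, k_2) = 0xD8
s_5 = InvRound(s_4, k_1) = 0x1C
s_6 = InvRound(s_5, k_0) = 0x31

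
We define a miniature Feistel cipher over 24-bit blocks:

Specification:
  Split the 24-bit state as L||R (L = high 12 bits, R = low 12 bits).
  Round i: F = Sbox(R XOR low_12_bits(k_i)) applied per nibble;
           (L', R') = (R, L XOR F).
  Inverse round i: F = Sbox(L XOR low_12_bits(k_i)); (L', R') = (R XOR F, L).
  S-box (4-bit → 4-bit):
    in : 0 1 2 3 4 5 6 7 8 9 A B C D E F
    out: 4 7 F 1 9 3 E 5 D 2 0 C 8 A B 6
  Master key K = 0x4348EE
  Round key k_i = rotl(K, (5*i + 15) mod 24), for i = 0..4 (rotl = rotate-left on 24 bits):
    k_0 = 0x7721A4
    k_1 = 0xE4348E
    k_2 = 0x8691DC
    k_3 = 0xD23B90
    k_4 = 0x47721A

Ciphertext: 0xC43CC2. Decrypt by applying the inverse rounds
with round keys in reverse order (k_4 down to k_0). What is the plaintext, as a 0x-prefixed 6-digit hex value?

0x3C4058

s_0 = ciphertext = 0xC43CC2
s_1 = InvRound(s_0, k_4) = 0x7F0C43
s_2 = InvRound(s_1, k_3) = 0x4A77F0
s_3 = InvRound(s_2, k_2) = 0x4AC4A7
s_4 = InvRound(s_3, k_1) = 0x0584AC
s_5 = InvRound(s_4, k_0) = 0x3C4058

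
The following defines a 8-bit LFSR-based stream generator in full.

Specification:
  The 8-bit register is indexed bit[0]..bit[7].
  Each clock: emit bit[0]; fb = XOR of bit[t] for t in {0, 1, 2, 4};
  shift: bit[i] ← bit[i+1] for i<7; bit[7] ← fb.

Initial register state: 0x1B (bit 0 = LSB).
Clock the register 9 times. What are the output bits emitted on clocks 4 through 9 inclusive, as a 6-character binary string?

110001

reg_0 = 0x1B
clock 1: out=1, reg = 0x8D
clock 2: out=1, reg = 0x46
clock 3: out=0, reg = 0x23
clock 4: out=1, reg = 0x11
clock 5: out=1, reg = 0x08
clock 6: out=0, reg = 0x04
clock 7: out=0, reg = 0x82
clock 8: out=0, reg = 0xC1
clock 9: out=1, reg = 0xE0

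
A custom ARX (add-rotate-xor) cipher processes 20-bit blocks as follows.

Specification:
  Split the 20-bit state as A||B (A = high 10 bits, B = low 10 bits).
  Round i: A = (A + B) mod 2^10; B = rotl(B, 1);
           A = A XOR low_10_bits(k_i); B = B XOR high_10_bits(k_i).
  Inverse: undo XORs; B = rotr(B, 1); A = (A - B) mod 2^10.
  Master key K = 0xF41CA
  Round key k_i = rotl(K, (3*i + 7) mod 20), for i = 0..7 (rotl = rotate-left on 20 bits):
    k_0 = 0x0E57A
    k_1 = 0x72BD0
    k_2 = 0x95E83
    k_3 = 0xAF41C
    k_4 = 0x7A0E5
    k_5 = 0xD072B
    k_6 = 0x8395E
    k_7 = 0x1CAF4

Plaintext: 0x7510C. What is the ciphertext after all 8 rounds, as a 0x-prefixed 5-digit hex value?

0xA995B

s_0 = plaintext = 0x7510C
s_1 = Round(s_0, k_0) = 0xE6A21
s_2 = Round(s_1, k_1) = 0x9AD89
s_3 = Round(s_2, k_2) = 0x5DD45
s_4 = Round(s_3, k_3) = 0xA8037
s_5 = Round(s_4, k_4) = 0x8C986
s_6 = Round(s_5, k_5) = 0x24C4D
s_7 = Round(s_6, k_6) = 0x6FA94
s_8 = Round(s_7, k_7) = 0xA995B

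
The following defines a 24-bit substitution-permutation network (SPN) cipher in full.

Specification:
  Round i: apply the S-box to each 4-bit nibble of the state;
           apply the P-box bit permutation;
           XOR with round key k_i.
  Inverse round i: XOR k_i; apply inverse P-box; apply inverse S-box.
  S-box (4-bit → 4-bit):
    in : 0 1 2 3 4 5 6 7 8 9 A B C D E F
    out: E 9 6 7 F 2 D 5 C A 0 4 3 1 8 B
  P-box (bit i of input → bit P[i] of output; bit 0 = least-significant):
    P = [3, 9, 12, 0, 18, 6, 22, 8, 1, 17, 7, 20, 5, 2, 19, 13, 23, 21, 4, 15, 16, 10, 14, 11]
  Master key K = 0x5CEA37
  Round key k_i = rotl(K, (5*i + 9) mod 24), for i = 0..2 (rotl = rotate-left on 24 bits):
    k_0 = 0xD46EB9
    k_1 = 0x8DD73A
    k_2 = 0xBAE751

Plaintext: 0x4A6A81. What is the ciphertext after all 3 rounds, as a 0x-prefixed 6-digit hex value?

0x2E8A89

s_0 = plaintext = 0x4A6A81
s_1 = Round(s_0, k_0) = 0x9D0390
s_2 = Round(s_1, k_1) = 0x07E8FD
s_3 = Round(s_2, k_2) = 0x2E8A89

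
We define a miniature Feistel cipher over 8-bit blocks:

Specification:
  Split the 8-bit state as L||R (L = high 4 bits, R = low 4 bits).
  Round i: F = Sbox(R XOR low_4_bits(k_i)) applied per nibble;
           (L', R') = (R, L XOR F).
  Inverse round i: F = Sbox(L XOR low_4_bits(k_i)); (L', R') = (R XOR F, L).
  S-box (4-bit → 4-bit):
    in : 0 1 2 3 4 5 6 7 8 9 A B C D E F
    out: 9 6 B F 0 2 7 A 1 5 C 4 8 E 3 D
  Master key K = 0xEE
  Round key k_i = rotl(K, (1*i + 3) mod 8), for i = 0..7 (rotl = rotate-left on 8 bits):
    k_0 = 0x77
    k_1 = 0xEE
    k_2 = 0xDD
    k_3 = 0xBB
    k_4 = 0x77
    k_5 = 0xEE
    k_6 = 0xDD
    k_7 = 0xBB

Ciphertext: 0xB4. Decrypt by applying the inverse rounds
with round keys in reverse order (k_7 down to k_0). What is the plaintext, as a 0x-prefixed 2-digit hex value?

s_0 = ciphertext = 0xB4
s_1 = InvRound(s_0, k_7) = 0xDB
s_2 = InvRound(s_1, k_6) = 0x2D
s_3 = InvRound(s_2, k_5) = 0x52
s_4 = InvRound(s_3, k_4) = 0x95
s_5 = InvRound(s_4, k_3) = 0xE9
s_6 = InvRound(s_5, k_2) = 0x6E
s_7 = InvRound(s_6, k_1) = 0xF6
s_8 = InvRound(s_7, k_0) = 0x7F

0x7F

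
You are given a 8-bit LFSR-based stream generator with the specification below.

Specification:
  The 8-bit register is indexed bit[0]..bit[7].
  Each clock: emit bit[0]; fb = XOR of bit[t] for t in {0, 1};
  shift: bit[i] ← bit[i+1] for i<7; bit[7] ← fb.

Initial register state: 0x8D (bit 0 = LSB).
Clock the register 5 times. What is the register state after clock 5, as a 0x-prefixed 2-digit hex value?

0x5C

reg_0 = 0x8D
clock 1: out=1, reg = 0xC6
clock 2: out=0, reg = 0xE3
clock 3: out=1, reg = 0x71
clock 4: out=1, reg = 0xB8
clock 5: out=0, reg = 0x5C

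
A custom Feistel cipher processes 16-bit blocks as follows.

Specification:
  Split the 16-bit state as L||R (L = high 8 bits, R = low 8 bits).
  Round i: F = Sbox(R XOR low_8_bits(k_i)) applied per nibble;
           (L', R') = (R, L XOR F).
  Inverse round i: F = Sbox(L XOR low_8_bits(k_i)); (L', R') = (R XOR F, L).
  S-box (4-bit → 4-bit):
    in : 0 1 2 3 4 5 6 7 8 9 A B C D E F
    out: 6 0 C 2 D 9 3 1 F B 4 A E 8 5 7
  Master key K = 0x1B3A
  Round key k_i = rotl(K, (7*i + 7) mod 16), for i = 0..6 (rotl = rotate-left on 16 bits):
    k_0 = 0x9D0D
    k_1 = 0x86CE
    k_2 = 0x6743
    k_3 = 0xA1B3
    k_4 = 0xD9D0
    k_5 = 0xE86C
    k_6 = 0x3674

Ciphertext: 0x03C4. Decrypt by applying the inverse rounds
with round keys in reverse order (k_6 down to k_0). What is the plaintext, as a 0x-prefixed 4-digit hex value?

0xF0AF

s_0 = ciphertext = 0x03C4
s_1 = InvRound(s_0, k_6) = 0xD503
s_2 = InvRound(s_1, k_5) = 0xA8D5
s_3 = InvRound(s_2, k_4) = 0xCAA8
s_4 = InvRound(s_3, k_3) = 0xB3CA
s_5 = InvRound(s_4, k_2) = 0xBCB3
s_6 = InvRound(s_5, k_1) = 0xAFBC
s_7 = InvRound(s_6, k_0) = 0xF0AF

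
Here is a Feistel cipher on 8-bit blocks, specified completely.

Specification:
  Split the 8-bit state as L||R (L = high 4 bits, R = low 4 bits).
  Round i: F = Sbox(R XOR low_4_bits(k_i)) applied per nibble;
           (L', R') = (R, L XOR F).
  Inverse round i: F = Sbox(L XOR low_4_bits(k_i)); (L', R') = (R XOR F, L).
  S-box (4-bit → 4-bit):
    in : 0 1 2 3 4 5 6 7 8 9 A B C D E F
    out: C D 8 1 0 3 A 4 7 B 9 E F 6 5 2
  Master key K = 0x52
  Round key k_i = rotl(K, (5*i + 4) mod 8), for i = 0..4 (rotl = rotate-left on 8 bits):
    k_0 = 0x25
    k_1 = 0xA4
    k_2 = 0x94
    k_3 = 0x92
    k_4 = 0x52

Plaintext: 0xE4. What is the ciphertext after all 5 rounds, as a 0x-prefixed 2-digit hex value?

s_0 = plaintext = 0xE4
s_1 = Round(s_0, k_0) = 0x43
s_2 = Round(s_1, k_1) = 0x30
s_3 = Round(s_2, k_2) = 0x03
s_4 = Round(s_3, k_3) = 0x3D
s_5 = Round(s_4, k_4) = 0xD1

0xD1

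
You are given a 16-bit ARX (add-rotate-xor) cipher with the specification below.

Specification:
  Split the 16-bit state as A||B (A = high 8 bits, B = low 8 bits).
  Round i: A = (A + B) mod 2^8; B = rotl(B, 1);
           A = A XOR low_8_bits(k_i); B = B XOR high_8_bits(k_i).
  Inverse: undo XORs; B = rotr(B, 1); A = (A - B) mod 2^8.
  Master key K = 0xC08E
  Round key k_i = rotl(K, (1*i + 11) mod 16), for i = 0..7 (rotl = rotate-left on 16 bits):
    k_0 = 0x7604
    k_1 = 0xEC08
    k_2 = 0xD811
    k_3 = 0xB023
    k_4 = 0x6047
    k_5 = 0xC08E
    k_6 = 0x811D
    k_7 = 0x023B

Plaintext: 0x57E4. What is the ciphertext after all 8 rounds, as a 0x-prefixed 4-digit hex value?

0x34F5

s_0 = plaintext = 0x57E4
s_1 = Round(s_0, k_0) = 0x3FBF
s_2 = Round(s_1, k_1) = 0xF693
s_3 = Round(s_2, k_2) = 0x98FF
s_4 = Round(s_3, k_3) = 0xB44F
s_5 = Round(s_4, k_4) = 0x44FE
s_6 = Round(s_5, k_5) = 0xCC3D
s_7 = Round(s_6, k_6) = 0x14FB
s_8 = Round(s_7, k_7) = 0x34F5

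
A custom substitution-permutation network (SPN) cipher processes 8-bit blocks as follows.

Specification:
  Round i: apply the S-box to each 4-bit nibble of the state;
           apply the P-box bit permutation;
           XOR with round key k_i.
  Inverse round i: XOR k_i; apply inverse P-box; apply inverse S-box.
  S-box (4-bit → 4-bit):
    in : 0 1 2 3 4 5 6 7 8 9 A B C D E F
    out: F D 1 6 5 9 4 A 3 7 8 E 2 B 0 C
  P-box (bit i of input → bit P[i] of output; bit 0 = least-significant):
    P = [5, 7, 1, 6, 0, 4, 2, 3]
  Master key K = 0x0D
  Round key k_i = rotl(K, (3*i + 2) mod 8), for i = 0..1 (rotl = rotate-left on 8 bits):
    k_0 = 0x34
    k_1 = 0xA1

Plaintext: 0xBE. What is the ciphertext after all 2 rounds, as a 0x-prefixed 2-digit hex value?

s_0 = plaintext = 0xBE
s_1 = Round(s_0, k_0) = 0x28
s_2 = Round(s_1, k_1) = 0x00

0x00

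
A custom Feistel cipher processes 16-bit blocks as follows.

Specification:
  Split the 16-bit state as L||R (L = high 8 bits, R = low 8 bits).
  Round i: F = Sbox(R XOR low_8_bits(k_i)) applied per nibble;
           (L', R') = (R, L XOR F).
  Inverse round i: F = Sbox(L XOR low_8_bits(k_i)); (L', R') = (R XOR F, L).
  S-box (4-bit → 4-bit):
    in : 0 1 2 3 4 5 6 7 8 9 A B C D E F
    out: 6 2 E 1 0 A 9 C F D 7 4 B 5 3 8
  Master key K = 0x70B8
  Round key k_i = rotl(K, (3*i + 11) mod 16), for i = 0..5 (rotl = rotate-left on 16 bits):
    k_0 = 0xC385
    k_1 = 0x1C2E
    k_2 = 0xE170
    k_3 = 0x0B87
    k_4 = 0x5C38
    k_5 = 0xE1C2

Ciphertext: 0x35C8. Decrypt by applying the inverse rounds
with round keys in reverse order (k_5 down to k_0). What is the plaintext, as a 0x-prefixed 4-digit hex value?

0x0E2C

s_0 = ciphertext = 0x35C8
s_1 = InvRound(s_0, k_5) = 0x4435
s_2 = InvRound(s_1, k_4) = 0xFE44
s_3 = InvRound(s_2, k_3) = 0x89FE
s_4 = InvRound(s_3, k_2) = 0x7389
s_5 = InvRound(s_4, k_1) = 0x2C73
s_6 = InvRound(s_5, k_0) = 0x0E2C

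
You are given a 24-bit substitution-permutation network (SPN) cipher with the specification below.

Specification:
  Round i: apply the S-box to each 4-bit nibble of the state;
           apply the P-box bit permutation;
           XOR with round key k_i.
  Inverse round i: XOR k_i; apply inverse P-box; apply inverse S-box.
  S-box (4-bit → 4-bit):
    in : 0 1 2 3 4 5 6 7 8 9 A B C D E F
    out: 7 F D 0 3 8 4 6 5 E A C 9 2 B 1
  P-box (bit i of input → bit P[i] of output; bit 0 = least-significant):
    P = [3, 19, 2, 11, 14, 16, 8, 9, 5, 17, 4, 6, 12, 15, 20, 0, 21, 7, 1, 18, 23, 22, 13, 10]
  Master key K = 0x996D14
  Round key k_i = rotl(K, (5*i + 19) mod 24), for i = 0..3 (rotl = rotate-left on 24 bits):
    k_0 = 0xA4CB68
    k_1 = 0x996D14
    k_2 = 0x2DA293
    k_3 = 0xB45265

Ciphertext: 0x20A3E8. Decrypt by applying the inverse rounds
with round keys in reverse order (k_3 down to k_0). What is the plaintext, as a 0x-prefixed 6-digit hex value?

0xC78A86

s_0 = ciphertext = 0x20A3E8
s_1 = InvRound(s_0, k_3) = 0x8A1388
s_2 = InvRound(s_1, k_2) = 0x82E77F
s_3 = InvRound(s_2, k_1) = 0x369EAE
s_4 = InvRound(s_3, k_0) = 0xC78A86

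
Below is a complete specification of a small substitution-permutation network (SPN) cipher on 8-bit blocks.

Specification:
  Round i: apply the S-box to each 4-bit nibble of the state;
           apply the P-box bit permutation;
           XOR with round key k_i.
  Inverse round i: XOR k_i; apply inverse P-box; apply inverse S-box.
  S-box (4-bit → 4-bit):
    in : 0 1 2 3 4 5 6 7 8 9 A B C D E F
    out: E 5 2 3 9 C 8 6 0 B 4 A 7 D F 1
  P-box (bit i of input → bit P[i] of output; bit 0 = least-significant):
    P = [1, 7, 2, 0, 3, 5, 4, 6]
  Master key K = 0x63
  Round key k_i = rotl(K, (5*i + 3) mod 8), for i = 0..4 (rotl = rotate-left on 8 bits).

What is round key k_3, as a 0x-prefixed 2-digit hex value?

0x8D

K = 0x63
k_0 = rotl(K, (5*0+3) mod 8) = rotl(K, 3) = 0x1B
k_1 = rotl(K, (5*1+3) mod 8) = rotl(K, 0) = 0x63
k_2 = rotl(K, (5*2+3) mod 8) = rotl(K, 5) = 0x6C
k_3 = rotl(K, (5*3+3) mod 8) = rotl(K, 2) = 0x8D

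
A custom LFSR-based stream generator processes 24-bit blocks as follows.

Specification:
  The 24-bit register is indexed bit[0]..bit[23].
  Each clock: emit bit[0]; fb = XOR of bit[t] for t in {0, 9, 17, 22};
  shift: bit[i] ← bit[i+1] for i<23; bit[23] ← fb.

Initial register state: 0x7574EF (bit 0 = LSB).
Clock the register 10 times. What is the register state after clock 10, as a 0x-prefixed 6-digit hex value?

reg_0 = 0x7574EF
clock 1: out=1, reg = 0x3ABA77
clock 2: out=1, reg = 0x9D5D3B
clock 3: out=1, reg = 0xCEAE9D
clock 4: out=1, reg = 0x67574E
clock 5: out=0, reg = 0xB3ABA7
clock 6: out=1, reg = 0xD9D5D3
clock 7: out=1, reg = 0x6CEAE9
clock 8: out=1, reg = 0xB67574
clock 9: out=0, reg = 0xDB3ABA
clock 10: out=0, reg = 0xED9D5D

0xED9D5D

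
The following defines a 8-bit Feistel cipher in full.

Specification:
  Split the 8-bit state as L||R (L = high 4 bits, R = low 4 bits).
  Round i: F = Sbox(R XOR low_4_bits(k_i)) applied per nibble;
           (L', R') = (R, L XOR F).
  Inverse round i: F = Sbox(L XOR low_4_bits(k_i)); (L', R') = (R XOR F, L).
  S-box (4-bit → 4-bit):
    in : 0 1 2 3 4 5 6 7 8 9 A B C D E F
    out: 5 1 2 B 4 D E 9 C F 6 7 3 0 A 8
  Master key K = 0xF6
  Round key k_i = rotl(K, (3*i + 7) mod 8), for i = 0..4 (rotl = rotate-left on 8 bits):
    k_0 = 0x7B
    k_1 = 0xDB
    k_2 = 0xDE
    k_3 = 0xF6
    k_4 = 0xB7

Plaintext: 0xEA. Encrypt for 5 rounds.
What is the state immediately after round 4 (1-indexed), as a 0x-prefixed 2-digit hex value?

0xAD

s_0 = plaintext = 0xEA
s_1 = Round(s_0, k_0) = 0xAF
s_2 = Round(s_1, k_1) = 0xFE
s_3 = Round(s_2, k_2) = 0xEA
s_4 = Round(s_3, k_3) = 0xAD
s_5 = Round(s_4, k_4) = 0xDC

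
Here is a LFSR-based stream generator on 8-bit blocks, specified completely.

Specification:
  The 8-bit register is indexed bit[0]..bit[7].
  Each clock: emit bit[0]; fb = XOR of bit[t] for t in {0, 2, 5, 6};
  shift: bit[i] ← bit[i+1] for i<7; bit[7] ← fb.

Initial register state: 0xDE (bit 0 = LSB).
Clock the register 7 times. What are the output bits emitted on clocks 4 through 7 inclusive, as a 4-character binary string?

reg_0 = 0xDE
clock 1: out=0, reg = 0x6F
clock 2: out=1, reg = 0x37
clock 3: out=1, reg = 0x9B
clock 4: out=1, reg = 0xCD
clock 5: out=1, reg = 0xE6
clock 6: out=0, reg = 0xF3
clock 7: out=1, reg = 0xF9

1101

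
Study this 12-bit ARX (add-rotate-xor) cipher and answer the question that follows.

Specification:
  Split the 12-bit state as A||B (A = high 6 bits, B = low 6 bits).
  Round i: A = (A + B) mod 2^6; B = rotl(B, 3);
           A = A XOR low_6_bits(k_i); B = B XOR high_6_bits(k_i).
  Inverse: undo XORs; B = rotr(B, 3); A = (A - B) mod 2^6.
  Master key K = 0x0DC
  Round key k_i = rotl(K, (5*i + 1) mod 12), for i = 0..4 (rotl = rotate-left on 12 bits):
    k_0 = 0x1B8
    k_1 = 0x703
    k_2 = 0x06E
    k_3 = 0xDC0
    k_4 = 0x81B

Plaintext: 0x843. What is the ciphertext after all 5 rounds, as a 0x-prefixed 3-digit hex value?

s_0 = plaintext = 0x843
s_1 = Round(s_0, k_0) = 0x71E
s_2 = Round(s_1, k_1) = 0xE6F
s_3 = Round(s_2, k_2) = 0x1BC
s_4 = Round(s_3, k_3) = 0x090
s_5 = Round(s_4, k_4) = 0x262

0x262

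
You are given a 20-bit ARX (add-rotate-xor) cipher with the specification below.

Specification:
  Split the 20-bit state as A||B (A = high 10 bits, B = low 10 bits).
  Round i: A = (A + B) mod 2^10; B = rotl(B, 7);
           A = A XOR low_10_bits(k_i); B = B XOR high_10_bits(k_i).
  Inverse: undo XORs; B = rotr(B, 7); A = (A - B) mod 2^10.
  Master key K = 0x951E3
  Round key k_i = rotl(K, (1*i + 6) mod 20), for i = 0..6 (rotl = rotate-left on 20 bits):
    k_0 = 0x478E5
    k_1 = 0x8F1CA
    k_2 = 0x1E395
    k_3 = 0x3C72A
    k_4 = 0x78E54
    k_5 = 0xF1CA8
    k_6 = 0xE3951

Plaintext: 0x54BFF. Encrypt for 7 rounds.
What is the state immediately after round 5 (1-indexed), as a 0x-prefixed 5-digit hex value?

s_0 = plaintext = 0x54BFF
s_1 = Round(s_0, k_0) = 0x6D2E1
s_2 = Round(s_1, k_1) = 0x57EE0
s_3 = Round(s_2, k_2) = 0xEA824
s_4 = Round(s_3, k_3) = 0x392F5
s_5 = Round(s_4, k_4) = 0x6373D
s_6 = Round(s_5, k_5) = 0x18920
s_7 = Round(s_6, k_6) = 0x34FAA

0x6373D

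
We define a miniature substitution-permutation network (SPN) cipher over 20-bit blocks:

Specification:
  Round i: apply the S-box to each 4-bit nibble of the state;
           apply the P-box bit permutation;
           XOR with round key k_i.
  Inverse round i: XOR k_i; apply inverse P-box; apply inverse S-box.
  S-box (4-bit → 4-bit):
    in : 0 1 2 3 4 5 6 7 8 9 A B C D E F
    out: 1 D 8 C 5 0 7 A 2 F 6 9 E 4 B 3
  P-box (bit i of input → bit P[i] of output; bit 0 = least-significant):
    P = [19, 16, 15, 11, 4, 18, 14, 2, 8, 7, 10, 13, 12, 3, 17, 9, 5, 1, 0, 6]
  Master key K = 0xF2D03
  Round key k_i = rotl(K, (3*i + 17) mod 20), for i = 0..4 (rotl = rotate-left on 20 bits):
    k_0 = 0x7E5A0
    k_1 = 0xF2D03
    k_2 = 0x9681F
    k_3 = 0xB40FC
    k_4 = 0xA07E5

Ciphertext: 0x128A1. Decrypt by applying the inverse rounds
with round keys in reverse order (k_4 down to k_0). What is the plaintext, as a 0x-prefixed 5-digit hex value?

0xF65CB

s_0 = ciphertext = 0x128A1
s_1 = InvRound(s_0, k_4) = 0x2312E
s_2 = InvRound(s_1, k_3) = 0x70E4F
s_3 = InvRound(s_2, k_2) = 0x23360
s_4 = InvRound(s_3, k_1) = 0x9BD8E
s_5 = InvRound(s_4, k_0) = 0xF65CB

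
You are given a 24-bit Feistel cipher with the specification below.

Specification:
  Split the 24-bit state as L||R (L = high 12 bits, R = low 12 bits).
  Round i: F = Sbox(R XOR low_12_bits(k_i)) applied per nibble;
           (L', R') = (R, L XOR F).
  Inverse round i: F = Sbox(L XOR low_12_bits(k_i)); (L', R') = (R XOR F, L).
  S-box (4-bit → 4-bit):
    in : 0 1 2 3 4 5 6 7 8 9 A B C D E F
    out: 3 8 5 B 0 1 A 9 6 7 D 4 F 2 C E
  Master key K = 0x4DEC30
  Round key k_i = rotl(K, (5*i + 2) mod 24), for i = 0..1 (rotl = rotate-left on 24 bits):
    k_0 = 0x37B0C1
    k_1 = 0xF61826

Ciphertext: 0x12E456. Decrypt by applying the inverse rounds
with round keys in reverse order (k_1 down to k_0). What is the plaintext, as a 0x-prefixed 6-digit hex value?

s_0 = ciphertext = 0x12E456
s_1 = InvRound(s_0, k_1) = 0x36012E
s_2 = InvRound(s_1, k_0) = 0xAF6360

0xAF6360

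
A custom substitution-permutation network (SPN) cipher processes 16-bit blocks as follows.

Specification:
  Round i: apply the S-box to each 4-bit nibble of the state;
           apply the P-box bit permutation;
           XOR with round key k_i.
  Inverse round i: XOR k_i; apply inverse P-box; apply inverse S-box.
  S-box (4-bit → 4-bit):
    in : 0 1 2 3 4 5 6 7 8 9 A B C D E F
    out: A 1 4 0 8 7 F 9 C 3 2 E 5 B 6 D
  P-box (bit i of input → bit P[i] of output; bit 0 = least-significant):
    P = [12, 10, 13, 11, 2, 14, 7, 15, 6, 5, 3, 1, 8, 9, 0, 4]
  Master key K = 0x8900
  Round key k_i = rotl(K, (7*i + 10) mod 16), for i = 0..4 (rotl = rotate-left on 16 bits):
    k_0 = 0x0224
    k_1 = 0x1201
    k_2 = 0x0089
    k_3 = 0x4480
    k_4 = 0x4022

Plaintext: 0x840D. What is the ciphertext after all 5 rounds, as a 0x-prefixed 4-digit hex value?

0xA7F6

s_0 = plaintext = 0x840D
s_1 = Round(s_0, k_0) = 0xDE37
s_2 = Round(s_1, k_1) = 0x0939
s_3 = Round(s_2, k_2) = 0x16F9
s_4 = Round(s_3, k_3) = 0xD16E
s_5 = Round(s_4, k_4) = 0xA7F6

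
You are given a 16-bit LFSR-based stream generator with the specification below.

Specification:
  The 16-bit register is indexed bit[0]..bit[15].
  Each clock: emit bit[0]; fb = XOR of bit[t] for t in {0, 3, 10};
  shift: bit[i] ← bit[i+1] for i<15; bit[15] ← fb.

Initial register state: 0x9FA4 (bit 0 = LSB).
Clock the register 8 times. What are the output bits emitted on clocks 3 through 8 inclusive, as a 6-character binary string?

reg_0 = 0x9FA4
clock 1: out=0, reg = 0xCFD2
clock 2: out=0, reg = 0xE7E9
clock 3: out=1, reg = 0xF3F4
clock 4: out=0, reg = 0x79FA
clock 5: out=0, reg = 0xBCFD
clock 6: out=1, reg = 0xDE7E
clock 7: out=0, reg = 0x6F3F
clock 8: out=1, reg = 0xB79F

100101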